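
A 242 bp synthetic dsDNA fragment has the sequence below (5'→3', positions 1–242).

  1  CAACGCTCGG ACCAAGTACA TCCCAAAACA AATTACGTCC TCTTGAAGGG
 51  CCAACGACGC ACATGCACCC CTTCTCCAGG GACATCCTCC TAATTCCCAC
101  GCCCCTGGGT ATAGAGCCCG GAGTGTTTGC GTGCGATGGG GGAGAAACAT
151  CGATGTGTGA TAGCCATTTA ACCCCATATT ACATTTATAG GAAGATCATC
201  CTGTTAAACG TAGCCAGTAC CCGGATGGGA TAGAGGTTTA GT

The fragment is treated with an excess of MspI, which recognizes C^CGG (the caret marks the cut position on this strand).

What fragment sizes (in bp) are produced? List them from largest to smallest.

118, 103, 21 bp

MspI sites (CCGG) start at positions 118, 221.
MspI cuts after the first base of each site, so after positions 118, 221.
Linear molecule, 2 cuts → 3 fragments:
  1–118 → 118 bp
  119–221 → 103 bp
  222–242 → 21 bp
Sorted largest to smallest: 118, 103, 21 bp.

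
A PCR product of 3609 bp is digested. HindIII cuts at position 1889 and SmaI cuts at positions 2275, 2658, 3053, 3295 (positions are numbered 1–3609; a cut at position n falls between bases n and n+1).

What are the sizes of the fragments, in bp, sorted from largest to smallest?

1889, 395, 386, 383, 314, 242 bp

Combined cut positions (sorted): 1889, 2275, 2658, 3053, 3295.
Linear molecule, 5 cuts → 6 fragments:
  1889 − 0 = 1889 bp
  2275 − 1889 = 386 bp
  2658 − 2275 = 383 bp
  3053 − 2658 = 395 bp
  3295 − 3053 = 242 bp
  3609 − 3295 = 314 bp
Sorted largest to smallest: 1889, 395, 386, 383, 314, 242 bp.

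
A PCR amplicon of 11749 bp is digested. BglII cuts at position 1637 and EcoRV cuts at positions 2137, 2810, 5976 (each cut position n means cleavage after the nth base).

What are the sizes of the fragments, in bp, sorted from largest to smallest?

5773, 3166, 1637, 673, 500 bp

Combined cut positions (sorted): 1637, 2137, 2810, 5976.
Linear molecule, 4 cuts → 5 fragments:
  1637 − 0 = 1637 bp
  2137 − 1637 = 500 bp
  2810 − 2137 = 673 bp
  5976 − 2810 = 3166 bp
  11749 − 5976 = 5773 bp
Sorted largest to smallest: 5773, 3166, 1637, 673, 500 bp.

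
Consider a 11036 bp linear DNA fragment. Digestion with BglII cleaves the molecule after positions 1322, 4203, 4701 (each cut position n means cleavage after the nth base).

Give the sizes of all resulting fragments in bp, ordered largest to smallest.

Linear molecule, 3 cuts → 4 fragments:
  1322 − 0 = 1322 bp
  4203 − 1322 = 2881 bp
  4701 − 4203 = 498 bp
  11036 − 4701 = 6335 bp
Sorted largest to smallest: 6335, 2881, 1322, 498 bp.

6335, 2881, 1322, 498 bp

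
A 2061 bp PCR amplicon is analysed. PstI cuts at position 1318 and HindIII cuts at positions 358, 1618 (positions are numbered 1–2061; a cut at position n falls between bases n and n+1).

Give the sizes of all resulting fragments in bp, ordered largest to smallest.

Combined cut positions (sorted): 358, 1318, 1618.
Linear molecule, 3 cuts → 4 fragments:
  358 − 0 = 358 bp
  1318 − 358 = 960 bp
  1618 − 1318 = 300 bp
  2061 − 1618 = 443 bp
Sorted largest to smallest: 960, 443, 358, 300 bp.

960, 443, 358, 300 bp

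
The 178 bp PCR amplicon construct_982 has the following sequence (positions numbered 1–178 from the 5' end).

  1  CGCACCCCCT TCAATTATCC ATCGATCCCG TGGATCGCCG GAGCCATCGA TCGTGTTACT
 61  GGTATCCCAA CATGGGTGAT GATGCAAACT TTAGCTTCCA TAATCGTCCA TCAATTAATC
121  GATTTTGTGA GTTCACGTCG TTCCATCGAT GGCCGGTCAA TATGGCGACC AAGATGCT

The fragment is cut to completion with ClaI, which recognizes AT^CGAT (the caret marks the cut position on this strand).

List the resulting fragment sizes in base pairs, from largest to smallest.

72, 32, 27, 25, 22 bp

ClaI sites (ATCGAT) start at positions 21, 46, 118, 145.
ClaI cuts after base 2 of each site, so after positions 22, 47, 119, 146.
Linear molecule, 4 cuts → 5 fragments:
  1–22 → 22 bp
  23–47 → 25 bp
  48–119 → 72 bp
  120–146 → 27 bp
  147–178 → 32 bp
Sorted largest to smallest: 72, 32, 27, 25, 22 bp.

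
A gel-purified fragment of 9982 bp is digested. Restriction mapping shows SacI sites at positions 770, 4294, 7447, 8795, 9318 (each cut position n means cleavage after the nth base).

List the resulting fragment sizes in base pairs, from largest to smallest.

3524, 3153, 1348, 770, 664, 523 bp

Linear molecule, 5 cuts → 6 fragments:
  770 − 0 = 770 bp
  4294 − 770 = 3524 bp
  7447 − 4294 = 3153 bp
  8795 − 7447 = 1348 bp
  9318 − 8795 = 523 bp
  9982 − 9318 = 664 bp
Sorted largest to smallest: 3524, 3153, 1348, 770, 664, 523 bp.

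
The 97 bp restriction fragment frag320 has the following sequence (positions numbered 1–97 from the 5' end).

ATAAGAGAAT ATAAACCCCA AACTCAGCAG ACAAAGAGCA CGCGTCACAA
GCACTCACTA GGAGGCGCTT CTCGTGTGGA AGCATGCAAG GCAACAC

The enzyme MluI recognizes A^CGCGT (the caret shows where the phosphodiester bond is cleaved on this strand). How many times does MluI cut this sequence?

1

ACGCGT occurs starting at position 40.
MluI cuts at 1 site.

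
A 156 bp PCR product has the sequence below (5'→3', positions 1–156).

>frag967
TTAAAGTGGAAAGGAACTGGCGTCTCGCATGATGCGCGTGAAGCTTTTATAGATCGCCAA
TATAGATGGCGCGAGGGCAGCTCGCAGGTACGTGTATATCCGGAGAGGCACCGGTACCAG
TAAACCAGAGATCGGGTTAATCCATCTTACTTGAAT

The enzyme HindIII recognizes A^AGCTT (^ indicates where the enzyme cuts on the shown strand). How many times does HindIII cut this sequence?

1

AAGCTT occurs starting at position 41.
HindIII cuts at 1 site.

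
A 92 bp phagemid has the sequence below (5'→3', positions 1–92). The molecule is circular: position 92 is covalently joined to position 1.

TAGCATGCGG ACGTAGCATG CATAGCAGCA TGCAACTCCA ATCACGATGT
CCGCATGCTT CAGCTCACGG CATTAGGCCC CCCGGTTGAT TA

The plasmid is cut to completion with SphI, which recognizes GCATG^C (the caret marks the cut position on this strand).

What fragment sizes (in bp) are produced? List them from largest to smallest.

42, 25, 13, 12 bp

SphI sites (GCATGC) start at positions 3, 16, 28, 53.
SphI cuts after base 5 of each site (before the last base), so after positions 7, 20, 32, 57.
Circular molecule, 4 cuts → 4 fragments:
  8–20 → 13 bp
  21–32 → 12 bp
  33–57 → 25 bp
  58–92 then 1–7 → 35 + 7 = 42 bp
Sorted largest to smallest: 42, 25, 13, 12 bp.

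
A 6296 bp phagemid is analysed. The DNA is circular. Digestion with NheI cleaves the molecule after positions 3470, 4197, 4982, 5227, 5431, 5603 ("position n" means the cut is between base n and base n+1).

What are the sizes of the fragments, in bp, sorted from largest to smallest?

Circular molecule, 6 cuts → 6 fragments:
  4197 − 3470 = 727 bp
  4982 − 4197 = 785 bp
  5227 − 4982 = 245 bp
  5431 − 5227 = 204 bp
  5603 − 5431 = 172 bp
  wrap: 6296 − 5603 + 3470 = 4163 bp
Sorted largest to smallest: 4163, 785, 727, 245, 204, 172 bp.

4163, 785, 727, 245, 204, 172 bp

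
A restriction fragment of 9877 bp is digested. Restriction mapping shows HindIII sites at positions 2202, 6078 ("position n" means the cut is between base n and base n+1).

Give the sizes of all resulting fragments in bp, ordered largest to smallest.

3876, 3799, 2202 bp

Linear molecule, 2 cuts → 3 fragments:
  2202 − 0 = 2202 bp
  6078 − 2202 = 3876 bp
  9877 − 6078 = 3799 bp
Sorted largest to smallest: 3876, 3799, 2202 bp.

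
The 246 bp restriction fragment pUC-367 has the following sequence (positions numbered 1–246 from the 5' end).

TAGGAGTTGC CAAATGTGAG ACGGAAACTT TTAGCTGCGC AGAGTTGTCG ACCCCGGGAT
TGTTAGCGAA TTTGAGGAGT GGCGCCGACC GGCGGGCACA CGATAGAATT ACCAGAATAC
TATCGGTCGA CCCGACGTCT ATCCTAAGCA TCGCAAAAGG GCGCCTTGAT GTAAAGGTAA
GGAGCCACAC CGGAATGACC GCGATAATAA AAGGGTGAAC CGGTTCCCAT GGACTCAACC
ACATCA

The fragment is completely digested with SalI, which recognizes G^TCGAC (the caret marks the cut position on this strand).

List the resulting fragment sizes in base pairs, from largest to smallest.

SalI sites (GTCGAC) start at positions 47, 126.
SalI cuts after the first base of each site, so after positions 47, 126.
Linear molecule, 2 cuts → 3 fragments:
  1–47 → 47 bp
  48–126 → 79 bp
  127–246 → 120 bp
Sorted largest to smallest: 120, 79, 47 bp.

120, 79, 47 bp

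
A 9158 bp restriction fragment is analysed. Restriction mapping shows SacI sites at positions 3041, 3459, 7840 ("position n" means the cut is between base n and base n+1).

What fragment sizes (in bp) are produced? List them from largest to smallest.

Linear molecule, 3 cuts → 4 fragments:
  3041 − 0 = 3041 bp
  3459 − 3041 = 418 bp
  7840 − 3459 = 4381 bp
  9158 − 7840 = 1318 bp
Sorted largest to smallest: 4381, 3041, 1318, 418 bp.

4381, 3041, 1318, 418 bp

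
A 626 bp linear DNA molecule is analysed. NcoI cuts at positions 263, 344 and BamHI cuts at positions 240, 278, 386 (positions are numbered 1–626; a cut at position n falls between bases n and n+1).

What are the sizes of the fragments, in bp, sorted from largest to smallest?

Combined cut positions (sorted): 240, 263, 278, 344, 386.
Linear molecule, 5 cuts → 6 fragments:
  240 − 0 = 240 bp
  263 − 240 = 23 bp
  278 − 263 = 15 bp
  344 − 278 = 66 bp
  386 − 344 = 42 bp
  626 − 386 = 240 bp
Sorted largest to smallest: 240, 240, 66, 42, 23, 15 bp.

240, 240, 66, 42, 23, 15 bp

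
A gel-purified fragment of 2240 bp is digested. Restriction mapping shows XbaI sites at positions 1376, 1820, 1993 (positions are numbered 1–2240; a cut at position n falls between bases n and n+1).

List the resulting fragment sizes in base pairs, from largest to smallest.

Linear molecule, 3 cuts → 4 fragments:
  1376 − 0 = 1376 bp
  1820 − 1376 = 444 bp
  1993 − 1820 = 173 bp
  2240 − 1993 = 247 bp
Sorted largest to smallest: 1376, 444, 247, 173 bp.

1376, 444, 247, 173 bp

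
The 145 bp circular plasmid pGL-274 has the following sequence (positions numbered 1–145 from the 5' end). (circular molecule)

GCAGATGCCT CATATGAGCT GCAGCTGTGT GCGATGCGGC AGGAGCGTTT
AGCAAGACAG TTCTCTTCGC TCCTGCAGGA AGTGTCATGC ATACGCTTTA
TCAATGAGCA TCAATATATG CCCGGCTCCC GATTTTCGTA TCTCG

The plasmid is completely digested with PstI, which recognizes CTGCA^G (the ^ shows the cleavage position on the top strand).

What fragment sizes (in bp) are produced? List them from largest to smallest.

91, 54 bp

PstI sites (CTGCAG) start at positions 19, 73.
PstI cuts after base 5 of each site (before the last base), so after positions 23, 77.
Circular molecule, 2 cuts → 2 fragments:
  24–77 → 54 bp
  78–145 then 1–23 → 68 + 23 = 91 bp
Sorted largest to smallest: 91, 54 bp.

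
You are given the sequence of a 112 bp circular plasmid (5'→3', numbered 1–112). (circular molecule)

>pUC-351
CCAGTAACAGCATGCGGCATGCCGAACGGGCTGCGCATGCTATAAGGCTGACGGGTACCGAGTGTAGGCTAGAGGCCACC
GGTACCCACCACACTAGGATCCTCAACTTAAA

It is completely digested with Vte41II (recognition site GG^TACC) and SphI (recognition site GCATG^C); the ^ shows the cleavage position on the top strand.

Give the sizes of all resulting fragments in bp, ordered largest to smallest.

Vte41II sites (GGTACC) start at positions 54, 81.
Vte41II cuts after base 2 of each site, so after positions 55, 82.
SphI sites (GCATGC) start at positions 10, 17, 35.
SphI cuts after base 5 of each site (before the last base), so after positions 14, 21, 39.
Combined cut positions: 14, 21, 39, 55, 82.
Circular molecule, 5 cuts → 5 fragments:
  15–21 → 7 bp
  22–39 → 18 bp
  40–55 → 16 bp
  56–82 → 27 bp
  83–112 then 1–14 → 30 + 14 = 44 bp
Sorted largest to smallest: 44, 27, 18, 16, 7 bp.

44, 27, 18, 16, 7 bp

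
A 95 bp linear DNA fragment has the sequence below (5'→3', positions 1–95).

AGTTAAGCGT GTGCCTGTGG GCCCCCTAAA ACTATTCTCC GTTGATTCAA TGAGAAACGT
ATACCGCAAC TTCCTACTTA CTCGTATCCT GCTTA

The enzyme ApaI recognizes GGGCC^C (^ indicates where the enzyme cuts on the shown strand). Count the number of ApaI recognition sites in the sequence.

1

GGGCCC occurs starting at position 19.
ApaI cuts at 1 site.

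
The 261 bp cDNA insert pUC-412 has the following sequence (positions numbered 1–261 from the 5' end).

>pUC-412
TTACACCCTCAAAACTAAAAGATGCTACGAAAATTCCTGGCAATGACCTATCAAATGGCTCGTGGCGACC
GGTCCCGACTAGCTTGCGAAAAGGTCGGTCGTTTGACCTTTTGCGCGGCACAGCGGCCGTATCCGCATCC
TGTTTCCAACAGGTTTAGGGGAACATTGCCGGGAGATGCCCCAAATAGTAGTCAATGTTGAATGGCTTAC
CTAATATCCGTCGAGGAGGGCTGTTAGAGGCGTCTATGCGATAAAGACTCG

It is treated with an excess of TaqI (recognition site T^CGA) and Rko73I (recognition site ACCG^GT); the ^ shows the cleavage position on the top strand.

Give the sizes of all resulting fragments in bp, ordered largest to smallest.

The TaqI site (TCGA) starts at position 221.
TaqI cuts after the first base of each site, so after position 221.
The Rko73I site (ACCGGT) starts at position 68.
Rko73I cuts after base 4 of each site, so after position 71.
Combined cut positions: 71, 221.
Linear molecule, 2 cuts → 3 fragments:
  1–71 → 71 bp
  72–221 → 150 bp
  222–261 → 40 bp
Sorted largest to smallest: 150, 71, 40 bp.

150, 71, 40 bp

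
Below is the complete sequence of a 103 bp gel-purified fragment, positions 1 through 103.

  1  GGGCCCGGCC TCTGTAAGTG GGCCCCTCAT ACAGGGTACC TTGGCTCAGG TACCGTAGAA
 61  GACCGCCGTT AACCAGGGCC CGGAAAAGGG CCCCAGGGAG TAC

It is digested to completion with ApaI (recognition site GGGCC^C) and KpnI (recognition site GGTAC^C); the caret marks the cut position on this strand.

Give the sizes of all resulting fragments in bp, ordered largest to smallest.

ApaI sites (GGGCCC) start at positions 1, 20, 76, 88.
ApaI cuts after base 5 of each site (before the last base), so after positions 5, 24, 80, 92.
KpnI sites (GGTACC) start at positions 35, 49.
KpnI cuts after base 5 of each site (before the last base), so after positions 39, 53.
Combined cut positions: 5, 24, 39, 53, 80, 92.
Linear molecule, 6 cuts → 7 fragments:
  1–5 → 5 bp
  6–24 → 19 bp
  25–39 → 15 bp
  40–53 → 14 bp
  54–80 → 27 bp
  81–92 → 12 bp
  93–103 → 11 bp
Sorted largest to smallest: 27, 19, 15, 14, 12, 11, 5 bp.

27, 19, 15, 14, 12, 11, 5 bp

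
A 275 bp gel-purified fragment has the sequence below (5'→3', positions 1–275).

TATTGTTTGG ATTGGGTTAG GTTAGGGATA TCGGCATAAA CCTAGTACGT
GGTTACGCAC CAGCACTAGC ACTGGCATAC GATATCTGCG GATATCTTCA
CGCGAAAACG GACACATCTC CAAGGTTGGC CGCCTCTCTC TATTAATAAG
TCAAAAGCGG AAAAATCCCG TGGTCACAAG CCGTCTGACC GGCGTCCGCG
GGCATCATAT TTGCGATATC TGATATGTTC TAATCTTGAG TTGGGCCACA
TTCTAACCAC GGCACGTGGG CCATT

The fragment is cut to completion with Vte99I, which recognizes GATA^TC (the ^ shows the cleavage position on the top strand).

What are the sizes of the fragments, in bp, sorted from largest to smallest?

Vte99I sites (GATATC) start at positions 27, 81, 91, 215.
Vte99I cuts after base 4 of each site, so after positions 30, 84, 94, 218.
Linear molecule, 4 cuts → 5 fragments:
  1–30 → 30 bp
  31–84 → 54 bp
  85–94 → 10 bp
  95–218 → 124 bp
  219–275 → 57 bp
Sorted largest to smallest: 124, 57, 54, 30, 10 bp.

124, 57, 54, 30, 10 bp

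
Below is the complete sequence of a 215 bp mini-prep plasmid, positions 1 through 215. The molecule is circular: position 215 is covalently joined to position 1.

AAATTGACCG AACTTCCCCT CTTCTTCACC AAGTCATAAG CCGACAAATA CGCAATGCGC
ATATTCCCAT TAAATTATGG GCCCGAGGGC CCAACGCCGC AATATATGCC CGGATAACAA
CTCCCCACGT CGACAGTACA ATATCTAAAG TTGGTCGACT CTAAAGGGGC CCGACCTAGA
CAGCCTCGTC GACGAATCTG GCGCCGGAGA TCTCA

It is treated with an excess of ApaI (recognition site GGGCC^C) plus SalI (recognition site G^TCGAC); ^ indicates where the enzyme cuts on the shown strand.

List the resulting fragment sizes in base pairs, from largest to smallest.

110, 38, 25, 17, 17, 8 bp

ApaI sites (GGGCCC) start at positions 79, 87, 167.
ApaI cuts after base 5 of each site (before the last base), so after positions 83, 91, 171.
SalI sites (GTCGAC) start at positions 129, 154, 188.
SalI cuts after the first base of each site, so after positions 129, 154, 188.
Combined cut positions: 83, 91, 129, 154, 171, 188.
Circular molecule, 6 cuts → 6 fragments:
  84–91 → 8 bp
  92–129 → 38 bp
  130–154 → 25 bp
  155–171 → 17 bp
  172–188 → 17 bp
  189–215 then 1–83 → 27 + 83 = 110 bp
Sorted largest to smallest: 110, 38, 25, 17, 17, 8 bp.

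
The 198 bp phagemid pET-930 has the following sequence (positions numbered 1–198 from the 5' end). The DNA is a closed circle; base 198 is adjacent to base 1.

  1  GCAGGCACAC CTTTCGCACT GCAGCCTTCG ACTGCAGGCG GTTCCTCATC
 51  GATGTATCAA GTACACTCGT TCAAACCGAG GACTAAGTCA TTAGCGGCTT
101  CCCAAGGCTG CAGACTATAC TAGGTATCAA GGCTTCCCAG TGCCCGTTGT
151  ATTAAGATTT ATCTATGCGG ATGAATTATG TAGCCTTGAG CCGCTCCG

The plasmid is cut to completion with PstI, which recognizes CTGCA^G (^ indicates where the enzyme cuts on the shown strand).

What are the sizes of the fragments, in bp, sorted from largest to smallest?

PstI sites (CTGCAG) start at positions 19, 32, 108.
PstI cuts after base 5 of each site (before the last base), so after positions 23, 36, 112.
Circular molecule, 3 cuts → 3 fragments:
  24–36 → 13 bp
  37–112 → 76 bp
  113–198 then 1–23 → 86 + 23 = 109 bp
Sorted largest to smallest: 109, 76, 13 bp.

109, 76, 13 bp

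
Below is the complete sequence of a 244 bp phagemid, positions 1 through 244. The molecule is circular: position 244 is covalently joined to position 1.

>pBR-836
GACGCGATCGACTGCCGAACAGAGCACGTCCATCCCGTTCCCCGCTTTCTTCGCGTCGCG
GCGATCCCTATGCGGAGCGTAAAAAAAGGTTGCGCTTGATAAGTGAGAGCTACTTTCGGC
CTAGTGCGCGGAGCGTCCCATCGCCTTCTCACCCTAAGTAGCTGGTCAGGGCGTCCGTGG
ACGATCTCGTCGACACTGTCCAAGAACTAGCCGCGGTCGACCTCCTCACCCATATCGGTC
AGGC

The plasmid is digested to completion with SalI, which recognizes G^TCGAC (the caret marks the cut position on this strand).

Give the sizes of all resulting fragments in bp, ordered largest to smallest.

217, 27 bp

SalI sites (GTCGAC) start at positions 189, 216.
SalI cuts after the first base of each site, so after positions 189, 216.
Circular molecule, 2 cuts → 2 fragments:
  190–216 → 27 bp
  217–244 then 1–189 → 28 + 189 = 217 bp
Sorted largest to smallest: 217, 27 bp.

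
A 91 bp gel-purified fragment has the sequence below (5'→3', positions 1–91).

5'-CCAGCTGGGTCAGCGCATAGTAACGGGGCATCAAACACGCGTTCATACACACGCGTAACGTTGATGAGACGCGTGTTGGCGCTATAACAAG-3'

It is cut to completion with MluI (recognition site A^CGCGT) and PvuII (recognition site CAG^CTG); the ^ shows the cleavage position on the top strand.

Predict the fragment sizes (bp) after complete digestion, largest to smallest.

33, 22, 18, 14, 4 bp

MluI sites (ACGCGT) start at positions 37, 51, 69.
MluI cuts after the first base of each site, so after positions 37, 51, 69.
The PvuII site (CAGCTG) starts at position 2.
PvuII cuts after base 3 of each site, so after position 4.
Combined cut positions: 4, 37, 51, 69.
Linear molecule, 4 cuts → 5 fragments:
  1–4 → 4 bp
  5–37 → 33 bp
  38–51 → 14 bp
  52–69 → 18 bp
  70–91 → 22 bp
Sorted largest to smallest: 33, 22, 18, 14, 4 bp.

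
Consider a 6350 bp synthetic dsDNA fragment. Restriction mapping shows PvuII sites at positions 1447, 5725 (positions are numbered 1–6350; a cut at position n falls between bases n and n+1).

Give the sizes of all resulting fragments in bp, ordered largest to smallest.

Linear molecule, 2 cuts → 3 fragments:
  1447 − 0 = 1447 bp
  5725 − 1447 = 4278 bp
  6350 − 5725 = 625 bp
Sorted largest to smallest: 4278, 1447, 625 bp.

4278, 1447, 625 bp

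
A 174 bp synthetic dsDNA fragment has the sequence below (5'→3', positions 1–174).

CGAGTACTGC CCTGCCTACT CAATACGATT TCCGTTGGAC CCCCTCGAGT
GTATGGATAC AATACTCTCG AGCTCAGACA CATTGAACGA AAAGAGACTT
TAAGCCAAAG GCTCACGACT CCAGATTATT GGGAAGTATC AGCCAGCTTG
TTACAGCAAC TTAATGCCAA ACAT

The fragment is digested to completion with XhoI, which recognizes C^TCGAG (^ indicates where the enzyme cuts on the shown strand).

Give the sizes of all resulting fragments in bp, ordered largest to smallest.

XhoI sites (CTCGAG) start at positions 44, 67.
XhoI cuts after the first base of each site, so after positions 44, 67.
Linear molecule, 2 cuts → 3 fragments:
  1–44 → 44 bp
  45–67 → 23 bp
  68–174 → 107 bp
Sorted largest to smallest: 107, 44, 23 bp.

107, 44, 23 bp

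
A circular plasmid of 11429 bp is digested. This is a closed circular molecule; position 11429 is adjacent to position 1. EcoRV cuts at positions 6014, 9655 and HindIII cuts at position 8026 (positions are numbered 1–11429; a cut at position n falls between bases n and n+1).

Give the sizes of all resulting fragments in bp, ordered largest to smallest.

7788, 2012, 1629 bp

Combined cut positions (sorted): 6014, 8026, 9655.
Circular molecule, 3 cuts → 3 fragments:
  8026 − 6014 = 2012 bp
  9655 − 8026 = 1629 bp
  wrap: 11429 − 9655 + 6014 = 7788 bp
Sorted largest to smallest: 7788, 2012, 1629 bp.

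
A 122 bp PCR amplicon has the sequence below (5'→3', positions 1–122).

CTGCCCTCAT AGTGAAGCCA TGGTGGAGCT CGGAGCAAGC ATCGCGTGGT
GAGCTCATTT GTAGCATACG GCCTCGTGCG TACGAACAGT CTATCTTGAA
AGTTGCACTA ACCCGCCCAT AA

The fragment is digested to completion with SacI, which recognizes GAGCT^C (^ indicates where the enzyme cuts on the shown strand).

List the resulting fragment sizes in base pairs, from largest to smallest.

SacI sites (GAGCTC) start at positions 26, 51.
SacI cuts after base 5 of each site (before the last base), so after positions 30, 55.
Linear molecule, 2 cuts → 3 fragments:
  1–30 → 30 bp
  31–55 → 25 bp
  56–122 → 67 bp
Sorted largest to smallest: 67, 30, 25 bp.

67, 30, 25 bp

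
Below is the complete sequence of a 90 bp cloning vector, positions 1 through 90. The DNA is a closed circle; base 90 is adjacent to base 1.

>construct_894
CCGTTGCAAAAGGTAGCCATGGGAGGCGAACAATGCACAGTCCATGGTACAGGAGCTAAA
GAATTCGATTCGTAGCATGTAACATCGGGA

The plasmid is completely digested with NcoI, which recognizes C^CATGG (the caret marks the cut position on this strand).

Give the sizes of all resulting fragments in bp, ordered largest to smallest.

65, 25 bp

NcoI sites (CCATGG) start at positions 17, 42.
NcoI cuts after the first base of each site, so after positions 17, 42.
Circular molecule, 2 cuts → 2 fragments:
  18–42 → 25 bp
  43–90 then 1–17 → 48 + 17 = 65 bp
Sorted largest to smallest: 65, 25 bp.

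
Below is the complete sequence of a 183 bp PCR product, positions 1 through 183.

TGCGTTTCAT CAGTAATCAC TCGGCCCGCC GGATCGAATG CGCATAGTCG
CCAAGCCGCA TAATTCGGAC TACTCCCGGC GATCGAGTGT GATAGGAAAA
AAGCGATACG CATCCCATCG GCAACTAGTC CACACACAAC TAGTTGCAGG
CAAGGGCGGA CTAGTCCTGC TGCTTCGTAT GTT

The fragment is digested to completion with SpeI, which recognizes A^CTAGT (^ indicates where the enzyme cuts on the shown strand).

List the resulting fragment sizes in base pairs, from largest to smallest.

124, 23, 21, 15 bp

SpeI sites (ACTAGT) start at positions 124, 139, 160.
SpeI cuts after the first base of each site, so after positions 124, 139, 160.
Linear molecule, 3 cuts → 4 fragments:
  1–124 → 124 bp
  125–139 → 15 bp
  140–160 → 21 bp
  161–183 → 23 bp
Sorted largest to smallest: 124, 23, 21, 15 bp.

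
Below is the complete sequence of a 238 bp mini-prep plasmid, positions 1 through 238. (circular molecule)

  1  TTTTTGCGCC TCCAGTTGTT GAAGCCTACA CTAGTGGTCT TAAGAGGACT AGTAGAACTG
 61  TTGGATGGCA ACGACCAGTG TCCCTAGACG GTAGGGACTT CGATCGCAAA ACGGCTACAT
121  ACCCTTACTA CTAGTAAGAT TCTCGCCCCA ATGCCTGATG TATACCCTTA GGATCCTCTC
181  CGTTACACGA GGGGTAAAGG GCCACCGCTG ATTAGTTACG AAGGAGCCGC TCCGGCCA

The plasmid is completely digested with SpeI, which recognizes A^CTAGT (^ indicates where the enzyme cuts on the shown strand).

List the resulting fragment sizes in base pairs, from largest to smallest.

SpeI sites (ACTAGT) start at positions 30, 48, 130.
SpeI cuts after the first base of each site, so after positions 30, 48, 130.
Circular molecule, 3 cuts → 3 fragments:
  31–48 → 18 bp
  49–130 → 82 bp
  131–238 then 1–30 → 108 + 30 = 138 bp
Sorted largest to smallest: 138, 82, 18 bp.

138, 82, 18 bp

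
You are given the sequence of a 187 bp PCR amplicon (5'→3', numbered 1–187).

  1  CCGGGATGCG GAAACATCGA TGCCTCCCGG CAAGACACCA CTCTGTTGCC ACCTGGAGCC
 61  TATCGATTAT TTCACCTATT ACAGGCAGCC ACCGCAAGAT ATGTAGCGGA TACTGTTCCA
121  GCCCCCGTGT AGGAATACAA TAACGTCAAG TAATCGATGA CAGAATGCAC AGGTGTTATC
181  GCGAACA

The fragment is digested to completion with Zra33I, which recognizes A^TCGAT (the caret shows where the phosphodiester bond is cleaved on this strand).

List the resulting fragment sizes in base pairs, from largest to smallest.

91, 46, 34, 16 bp

Zra33I sites (ATCGAT) start at positions 16, 62, 153.
Zra33I cuts after the first base of each site, so after positions 16, 62, 153.
Linear molecule, 3 cuts → 4 fragments:
  1–16 → 16 bp
  17–62 → 46 bp
  63–153 → 91 bp
  154–187 → 34 bp
Sorted largest to smallest: 91, 46, 34, 16 bp.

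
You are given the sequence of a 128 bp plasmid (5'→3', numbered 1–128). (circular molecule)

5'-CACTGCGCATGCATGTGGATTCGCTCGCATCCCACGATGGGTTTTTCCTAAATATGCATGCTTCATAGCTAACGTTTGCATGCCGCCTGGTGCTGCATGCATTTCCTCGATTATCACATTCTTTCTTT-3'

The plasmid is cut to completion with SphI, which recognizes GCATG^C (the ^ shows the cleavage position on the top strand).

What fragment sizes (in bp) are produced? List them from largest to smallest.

49, 40, 22, 17 bp

SphI sites (GCATGC) start at positions 7, 56, 78, 95.
SphI cuts after base 5 of each site (before the last base), so after positions 11, 60, 82, 99.
Circular molecule, 4 cuts → 4 fragments:
  12–60 → 49 bp
  61–82 → 22 bp
  83–99 → 17 bp
  100–128 then 1–11 → 29 + 11 = 40 bp
Sorted largest to smallest: 49, 40, 22, 17 bp.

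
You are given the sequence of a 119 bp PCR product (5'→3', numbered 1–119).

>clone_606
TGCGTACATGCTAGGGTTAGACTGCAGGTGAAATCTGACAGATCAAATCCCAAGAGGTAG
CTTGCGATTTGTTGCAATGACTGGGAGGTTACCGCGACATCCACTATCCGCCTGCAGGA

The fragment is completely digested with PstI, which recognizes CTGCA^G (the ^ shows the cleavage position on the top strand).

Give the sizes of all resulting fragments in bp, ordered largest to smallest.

90, 26, 3 bp

PstI sites (CTGCAG) start at positions 22, 112.
PstI cuts after base 5 of each site (before the last base), so after positions 26, 116.
Linear molecule, 2 cuts → 3 fragments:
  1–26 → 26 bp
  27–116 → 90 bp
  117–119 → 3 bp
Sorted largest to smallest: 90, 26, 3 bp.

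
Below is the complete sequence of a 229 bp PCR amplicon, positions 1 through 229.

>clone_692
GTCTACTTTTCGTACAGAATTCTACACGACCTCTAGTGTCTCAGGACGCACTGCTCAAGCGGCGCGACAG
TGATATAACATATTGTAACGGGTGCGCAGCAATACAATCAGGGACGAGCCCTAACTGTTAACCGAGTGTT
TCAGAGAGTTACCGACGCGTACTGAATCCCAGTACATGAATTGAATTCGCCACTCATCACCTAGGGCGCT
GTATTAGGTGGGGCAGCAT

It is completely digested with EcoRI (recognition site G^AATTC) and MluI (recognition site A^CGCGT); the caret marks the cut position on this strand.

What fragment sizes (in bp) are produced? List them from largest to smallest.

EcoRI sites (GAATTC) start at positions 17, 183.
EcoRI cuts after the first base of each site, so after positions 17, 183.
The MluI site (ACGCGT) starts at position 155.
MluI cuts after the first base of each site, so after position 155.
Combined cut positions: 17, 155, 183.
Linear molecule, 3 cuts → 4 fragments:
  1–17 → 17 bp
  18–155 → 138 bp
  156–183 → 28 bp
  184–229 → 46 bp
Sorted largest to smallest: 138, 46, 28, 17 bp.

138, 46, 28, 17 bp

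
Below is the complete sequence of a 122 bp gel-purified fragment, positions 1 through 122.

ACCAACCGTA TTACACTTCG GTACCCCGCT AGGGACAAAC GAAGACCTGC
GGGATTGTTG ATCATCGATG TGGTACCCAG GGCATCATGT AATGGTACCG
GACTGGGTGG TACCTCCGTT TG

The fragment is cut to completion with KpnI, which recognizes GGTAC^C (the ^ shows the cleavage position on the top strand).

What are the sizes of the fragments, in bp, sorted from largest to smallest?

KpnI sites (GGTACC) start at positions 20, 72, 94, 109.
KpnI cuts after base 5 of each site (before the last base), so after positions 24, 76, 98, 113.
Linear molecule, 4 cuts → 5 fragments:
  1–24 → 24 bp
  25–76 → 52 bp
  77–98 → 22 bp
  99–113 → 15 bp
  114–122 → 9 bp
Sorted largest to smallest: 52, 24, 22, 15, 9 bp.

52, 24, 22, 15, 9 bp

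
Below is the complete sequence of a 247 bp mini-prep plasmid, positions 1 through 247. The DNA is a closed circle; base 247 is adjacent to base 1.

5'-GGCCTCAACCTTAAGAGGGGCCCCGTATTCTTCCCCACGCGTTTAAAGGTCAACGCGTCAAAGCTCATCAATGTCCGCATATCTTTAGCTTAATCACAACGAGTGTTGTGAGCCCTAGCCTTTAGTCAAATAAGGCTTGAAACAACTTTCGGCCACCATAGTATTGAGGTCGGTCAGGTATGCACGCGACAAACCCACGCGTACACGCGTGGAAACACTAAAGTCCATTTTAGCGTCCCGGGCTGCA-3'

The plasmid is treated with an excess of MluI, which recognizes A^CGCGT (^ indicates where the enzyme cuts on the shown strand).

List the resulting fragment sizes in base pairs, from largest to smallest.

144, 79, 16, 8 bp

MluI sites (ACGCGT) start at positions 37, 53, 197, 205.
MluI cuts after the first base of each site, so after positions 37, 53, 197, 205.
Circular molecule, 4 cuts → 4 fragments:
  38–53 → 16 bp
  54–197 → 144 bp
  198–205 → 8 bp
  206–247 then 1–37 → 42 + 37 = 79 bp
Sorted largest to smallest: 144, 79, 16, 8 bp.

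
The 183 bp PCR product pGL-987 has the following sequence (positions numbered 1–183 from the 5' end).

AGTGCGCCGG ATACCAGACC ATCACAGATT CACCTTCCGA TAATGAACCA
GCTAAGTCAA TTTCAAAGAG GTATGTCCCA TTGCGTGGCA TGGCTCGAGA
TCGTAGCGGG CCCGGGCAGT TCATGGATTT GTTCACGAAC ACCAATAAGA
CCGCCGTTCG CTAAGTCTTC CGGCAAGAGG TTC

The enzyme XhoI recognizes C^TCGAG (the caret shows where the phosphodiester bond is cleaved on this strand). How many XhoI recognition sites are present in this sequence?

CTCGAG occurs starting at position 94.
XhoI cuts at 1 site.

1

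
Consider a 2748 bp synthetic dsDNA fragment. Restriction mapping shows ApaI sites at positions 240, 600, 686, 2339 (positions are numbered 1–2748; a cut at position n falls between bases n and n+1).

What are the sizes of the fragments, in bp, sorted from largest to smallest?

Linear molecule, 4 cuts → 5 fragments:
  240 − 0 = 240 bp
  600 − 240 = 360 bp
  686 − 600 = 86 bp
  2339 − 686 = 1653 bp
  2748 − 2339 = 409 bp
Sorted largest to smallest: 1653, 409, 360, 240, 86 bp.

1653, 409, 360, 240, 86 bp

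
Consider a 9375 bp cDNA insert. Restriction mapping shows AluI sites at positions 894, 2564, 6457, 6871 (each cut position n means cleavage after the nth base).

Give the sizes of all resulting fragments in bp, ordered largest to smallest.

3893, 2504, 1670, 894, 414 bp

Linear molecule, 4 cuts → 5 fragments:
  894 − 0 = 894 bp
  2564 − 894 = 1670 bp
  6457 − 2564 = 3893 bp
  6871 − 6457 = 414 bp
  9375 − 6871 = 2504 bp
Sorted largest to smallest: 3893, 2504, 1670, 894, 414 bp.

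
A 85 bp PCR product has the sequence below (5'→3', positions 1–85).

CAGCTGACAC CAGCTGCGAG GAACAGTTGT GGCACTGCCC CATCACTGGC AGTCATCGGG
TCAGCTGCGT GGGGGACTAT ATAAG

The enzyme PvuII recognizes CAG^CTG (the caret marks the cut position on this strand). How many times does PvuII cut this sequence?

3

CAGCTG occurs starting at positions 1, 11, 62.
PvuII cuts at 3 sites.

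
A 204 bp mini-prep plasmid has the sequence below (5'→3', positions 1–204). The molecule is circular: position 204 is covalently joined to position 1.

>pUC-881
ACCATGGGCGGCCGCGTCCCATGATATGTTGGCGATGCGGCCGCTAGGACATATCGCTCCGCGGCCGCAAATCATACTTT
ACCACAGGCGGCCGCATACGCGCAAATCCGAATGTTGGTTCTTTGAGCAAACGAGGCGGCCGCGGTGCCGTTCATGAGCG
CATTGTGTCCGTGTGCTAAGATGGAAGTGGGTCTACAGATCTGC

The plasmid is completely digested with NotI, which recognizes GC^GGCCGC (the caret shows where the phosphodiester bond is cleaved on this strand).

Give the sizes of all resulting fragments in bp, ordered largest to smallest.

76, 48, 29, 27, 24 bp

NotI sites (GCGGCCGC) start at positions 8, 37, 61, 88, 136.
NotI cuts after base 2 of each site, so after positions 9, 38, 62, 89, 137.
Circular molecule, 5 cuts → 5 fragments:
  10–38 → 29 bp
  39–62 → 24 bp
  63–89 → 27 bp
  90–137 → 48 bp
  138–204 then 1–9 → 67 + 9 = 76 bp
Sorted largest to smallest: 76, 48, 29, 27, 24 bp.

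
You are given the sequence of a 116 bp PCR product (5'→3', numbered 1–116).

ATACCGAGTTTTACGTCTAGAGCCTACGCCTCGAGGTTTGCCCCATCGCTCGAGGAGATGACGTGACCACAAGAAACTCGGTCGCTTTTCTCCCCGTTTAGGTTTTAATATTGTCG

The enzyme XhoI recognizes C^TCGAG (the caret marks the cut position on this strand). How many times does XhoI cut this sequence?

2

CTCGAG occurs starting at positions 30, 49.
XhoI cuts at 2 sites.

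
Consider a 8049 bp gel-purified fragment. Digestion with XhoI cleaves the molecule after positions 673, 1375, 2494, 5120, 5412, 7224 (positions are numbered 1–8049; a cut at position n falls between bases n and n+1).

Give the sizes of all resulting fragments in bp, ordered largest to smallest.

2626, 1812, 1119, 825, 702, 673, 292 bp

Linear molecule, 6 cuts → 7 fragments:
  673 − 0 = 673 bp
  1375 − 673 = 702 bp
  2494 − 1375 = 1119 bp
  5120 − 2494 = 2626 bp
  5412 − 5120 = 292 bp
  7224 − 5412 = 1812 bp
  8049 − 7224 = 825 bp
Sorted largest to smallest: 2626, 1812, 1119, 825, 702, 673, 292 bp.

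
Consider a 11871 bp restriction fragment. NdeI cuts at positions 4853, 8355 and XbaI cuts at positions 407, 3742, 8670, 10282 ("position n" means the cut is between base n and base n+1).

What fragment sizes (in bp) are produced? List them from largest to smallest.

3502, 3335, 1612, 1589, 1111, 407, 315 bp

Combined cut positions (sorted): 407, 3742, 4853, 8355, 8670, 10282.
Linear molecule, 6 cuts → 7 fragments:
  407 − 0 = 407 bp
  3742 − 407 = 3335 bp
  4853 − 3742 = 1111 bp
  8355 − 4853 = 3502 bp
  8670 − 8355 = 315 bp
  10282 − 8670 = 1612 bp
  11871 − 10282 = 1589 bp
Sorted largest to smallest: 3502, 3335, 1612, 1589, 1111, 407, 315 bp.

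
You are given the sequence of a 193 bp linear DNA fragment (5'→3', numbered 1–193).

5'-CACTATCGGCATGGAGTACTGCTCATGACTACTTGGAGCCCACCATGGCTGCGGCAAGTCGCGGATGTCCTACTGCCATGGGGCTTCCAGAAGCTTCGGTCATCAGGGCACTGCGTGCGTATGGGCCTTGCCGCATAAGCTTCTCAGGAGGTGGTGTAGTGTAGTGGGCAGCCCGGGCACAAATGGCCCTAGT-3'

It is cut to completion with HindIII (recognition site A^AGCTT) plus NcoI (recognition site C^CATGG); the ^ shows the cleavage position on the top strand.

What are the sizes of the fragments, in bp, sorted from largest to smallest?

56, 46, 43, 33, 15 bp

HindIII sites (AAGCTT) start at positions 91, 137.
HindIII cuts after the first base of each site, so after positions 91, 137.
NcoI sites (CCATGG) start at positions 43, 76.
NcoI cuts after the first base of each site, so after positions 43, 76.
Combined cut positions: 43, 76, 91, 137.
Linear molecule, 4 cuts → 5 fragments:
  1–43 → 43 bp
  44–76 → 33 bp
  77–91 → 15 bp
  92–137 → 46 bp
  138–193 → 56 bp
Sorted largest to smallest: 56, 46, 43, 33, 15 bp.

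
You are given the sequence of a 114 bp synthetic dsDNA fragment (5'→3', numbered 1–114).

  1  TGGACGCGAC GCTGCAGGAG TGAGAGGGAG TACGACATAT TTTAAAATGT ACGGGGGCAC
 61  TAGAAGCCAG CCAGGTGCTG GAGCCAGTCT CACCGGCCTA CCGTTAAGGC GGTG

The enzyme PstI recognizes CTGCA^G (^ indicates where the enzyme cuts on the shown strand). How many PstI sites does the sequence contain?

1

CTGCAG occurs starting at position 12.
PstI cuts at 1 site.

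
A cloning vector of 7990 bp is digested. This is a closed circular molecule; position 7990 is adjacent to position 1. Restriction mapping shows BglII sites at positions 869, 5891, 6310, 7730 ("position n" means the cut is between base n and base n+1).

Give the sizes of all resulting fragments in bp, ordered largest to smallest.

Circular molecule, 4 cuts → 4 fragments:
  5891 − 869 = 5022 bp
  6310 − 5891 = 419 bp
  7730 − 6310 = 1420 bp
  wrap: 7990 − 7730 + 869 = 1129 bp
Sorted largest to smallest: 5022, 1420, 1129, 419 bp.

5022, 1420, 1129, 419 bp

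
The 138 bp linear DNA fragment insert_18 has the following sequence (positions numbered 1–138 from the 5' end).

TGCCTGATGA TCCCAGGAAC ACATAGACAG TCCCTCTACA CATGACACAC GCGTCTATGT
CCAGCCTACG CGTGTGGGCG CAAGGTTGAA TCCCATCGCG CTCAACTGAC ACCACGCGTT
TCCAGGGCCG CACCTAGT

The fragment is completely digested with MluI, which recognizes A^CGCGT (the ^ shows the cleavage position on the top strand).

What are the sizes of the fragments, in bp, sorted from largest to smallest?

MluI sites (ACGCGT) start at positions 49, 68, 114.
MluI cuts after the first base of each site, so after positions 49, 68, 114.
Linear molecule, 3 cuts → 4 fragments:
  1–49 → 49 bp
  50–68 → 19 bp
  69–114 → 46 bp
  115–138 → 24 bp
Sorted largest to smallest: 49, 46, 24, 19 bp.

49, 46, 24, 19 bp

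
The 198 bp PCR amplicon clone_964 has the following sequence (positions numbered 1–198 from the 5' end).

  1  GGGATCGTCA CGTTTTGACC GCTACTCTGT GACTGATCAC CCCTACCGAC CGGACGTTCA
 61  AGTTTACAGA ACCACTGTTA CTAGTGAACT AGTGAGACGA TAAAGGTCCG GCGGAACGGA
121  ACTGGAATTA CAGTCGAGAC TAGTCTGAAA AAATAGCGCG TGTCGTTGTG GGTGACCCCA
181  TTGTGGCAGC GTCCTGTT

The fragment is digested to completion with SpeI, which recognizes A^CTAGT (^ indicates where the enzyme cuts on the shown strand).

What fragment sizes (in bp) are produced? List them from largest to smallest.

80, 59, 51, 8 bp

SpeI sites (ACTAGT) start at positions 80, 88, 139.
SpeI cuts after the first base of each site, so after positions 80, 88, 139.
Linear molecule, 3 cuts → 4 fragments:
  1–80 → 80 bp
  81–88 → 8 bp
  89–139 → 51 bp
  140–198 → 59 bp
Sorted largest to smallest: 80, 59, 51, 8 bp.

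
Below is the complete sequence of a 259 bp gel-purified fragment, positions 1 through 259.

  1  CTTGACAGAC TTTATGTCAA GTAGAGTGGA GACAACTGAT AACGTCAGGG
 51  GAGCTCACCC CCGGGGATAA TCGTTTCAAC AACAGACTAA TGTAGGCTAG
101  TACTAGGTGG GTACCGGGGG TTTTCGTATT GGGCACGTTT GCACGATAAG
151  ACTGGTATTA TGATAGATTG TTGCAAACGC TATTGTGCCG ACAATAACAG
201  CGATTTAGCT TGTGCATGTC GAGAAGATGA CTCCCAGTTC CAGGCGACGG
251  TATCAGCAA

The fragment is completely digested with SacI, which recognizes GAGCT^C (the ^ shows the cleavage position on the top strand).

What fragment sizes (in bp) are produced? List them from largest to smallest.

The SacI site (GAGCTC) starts at position 51.
SacI cuts after base 5 of each site (before the last base), so after position 55.
Linear molecule, 1 cut → 2 fragments:
  1–55 → 55 bp
  56–259 → 204 bp
Sorted largest to smallest: 204, 55 bp.

204, 55 bp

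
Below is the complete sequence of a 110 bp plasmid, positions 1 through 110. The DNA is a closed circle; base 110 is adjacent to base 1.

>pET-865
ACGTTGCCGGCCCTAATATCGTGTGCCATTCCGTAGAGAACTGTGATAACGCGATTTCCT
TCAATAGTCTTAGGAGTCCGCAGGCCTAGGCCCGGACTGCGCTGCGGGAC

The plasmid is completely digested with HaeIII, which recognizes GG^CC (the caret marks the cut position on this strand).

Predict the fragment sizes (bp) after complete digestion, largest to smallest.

HaeIII sites (GGCC) start at positions 9, 83, 89.
HaeIII cuts after base 2 of each site, so after positions 10, 84, 90.
Circular molecule, 3 cuts → 3 fragments:
  11–84 → 74 bp
  85–90 → 6 bp
  91–110 then 1–10 → 20 + 10 = 30 bp
Sorted largest to smallest: 74, 30, 6 bp.

74, 30, 6 bp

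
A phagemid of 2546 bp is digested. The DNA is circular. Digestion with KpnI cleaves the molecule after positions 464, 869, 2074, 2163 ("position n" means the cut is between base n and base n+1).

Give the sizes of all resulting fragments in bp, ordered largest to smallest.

1205, 847, 405, 89 bp

Circular molecule, 4 cuts → 4 fragments:
  869 − 464 = 405 bp
  2074 − 869 = 1205 bp
  2163 − 2074 = 89 bp
  wrap: 2546 − 2163 + 464 = 847 bp
Sorted largest to smallest: 1205, 847, 405, 89 bp.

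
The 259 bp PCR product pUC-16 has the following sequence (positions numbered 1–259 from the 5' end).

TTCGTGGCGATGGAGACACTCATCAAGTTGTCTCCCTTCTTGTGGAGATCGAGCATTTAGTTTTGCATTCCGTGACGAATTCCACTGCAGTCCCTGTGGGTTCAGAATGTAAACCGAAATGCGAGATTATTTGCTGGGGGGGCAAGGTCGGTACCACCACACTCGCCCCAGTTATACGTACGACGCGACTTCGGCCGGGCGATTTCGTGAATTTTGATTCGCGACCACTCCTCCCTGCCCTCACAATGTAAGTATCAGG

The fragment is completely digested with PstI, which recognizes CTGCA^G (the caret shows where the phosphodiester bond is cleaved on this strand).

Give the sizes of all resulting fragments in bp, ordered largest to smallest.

170, 89 bp

The PstI site (CTGCAG) starts at position 85.
PstI cuts after base 5 of each site (before the last base), so after position 89.
Linear molecule, 1 cut → 2 fragments:
  1–89 → 89 bp
  90–259 → 170 bp
Sorted largest to smallest: 170, 89 bp.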